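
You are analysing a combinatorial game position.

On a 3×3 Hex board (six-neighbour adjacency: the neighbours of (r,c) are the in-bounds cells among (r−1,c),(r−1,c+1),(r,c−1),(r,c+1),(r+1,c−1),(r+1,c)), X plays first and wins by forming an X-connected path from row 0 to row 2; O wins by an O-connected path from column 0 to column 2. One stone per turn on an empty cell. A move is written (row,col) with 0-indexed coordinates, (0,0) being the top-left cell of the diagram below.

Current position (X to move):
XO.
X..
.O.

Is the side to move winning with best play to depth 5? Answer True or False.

X winning at [XO./X../.O.]: True

ply 1, X at XO./X../.O. | (0,2)=-1→XOX/X../.O.; (1,1)=-1→XO./XX./.O.; (1,2)=+1→XO./X.X/.O.*; (2,0)=+1→XO./X../XO.; (2,2)=+1→XO./X../.OX
ply 2, O at XO./X.X/.O. | (0,2)=-1→XOO/X.X/.O.*; (1,1)=-1→XO./XOX/.O.; (2,0)=-1→XO./X.X/OO.; (2,2)=-1→XO./X.X/.OO
ply 3, X at XOO/X.X/.O. | (1,1)=+1→XOO/XXX/.O.*; (2,0)=+1→XOO/X.X/XO.; (2,2)=+1→XOO/X.X/.OX
ply 4, O at XOO/XXX/.O. | (2,0)=-1→XOO/XXX/OO.*; (2,2)=-1→XOO/XXX/.OO
ply 5, X at XOO/XXX/OO. | (2,2)=+1→XOO/XXX/OOX*
ply 6: XOO/XXX/OOX is terminal -1 (O); from XO./X../.O. depth 5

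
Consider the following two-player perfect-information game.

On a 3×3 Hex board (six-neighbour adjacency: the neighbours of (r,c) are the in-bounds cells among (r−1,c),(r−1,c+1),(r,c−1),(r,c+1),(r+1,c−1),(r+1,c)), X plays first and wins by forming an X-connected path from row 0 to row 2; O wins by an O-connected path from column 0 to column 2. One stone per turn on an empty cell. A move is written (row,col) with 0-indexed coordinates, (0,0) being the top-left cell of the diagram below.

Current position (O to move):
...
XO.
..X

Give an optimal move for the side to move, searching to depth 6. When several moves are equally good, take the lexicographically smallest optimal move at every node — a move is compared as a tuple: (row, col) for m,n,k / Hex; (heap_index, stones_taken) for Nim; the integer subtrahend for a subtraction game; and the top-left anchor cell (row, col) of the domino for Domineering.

O's best at [.../XO./..X]: (0,0)

p1 O@[.../XO./..X]: (0,0)[O../XO./..X]+1* (0,1)[.O./XO./..X]+1 (0,2)[..O/XO./..X]-1 (1,2)[.../XOO/..X]-1 (2,0)[.../XO./O.X]+1 (2,1)[.../XO./.OX]-1
p2 X@[O../XO./..X]: (0,1)[OX./XO./..X]-1* (0,2)[O.X/XO./..X]-1 (1,2)[O../XOX/..X]-1 (2,0)[O../XO./X.X]-1 (2,1)[O../XO./.XX]-1
p3 O@[OX./XO./..X]: (0,2)[OXO/XO./..X]-1 (1,2)[OX./XOO/..X]-1 (2,0)[OX./XO./O.X]+1* (2,1)[OX./XO./.OX]-1
p4 X@[OX./XO./O.X]: (0,2)[OXX/XO./O.X]-1* (1,2)[OX./XOX/O.X]-1 (2,1)[OX./XO./OXX]-1
p5 O@[OXX/XO./O.X]: (1,2)[OXX/XOO/O.X]+1* (2,1)[OXX/XO./OOX]-1
p6 X@[OXX/XOO/O.X] terminal -1; root [.../XO./..X] d6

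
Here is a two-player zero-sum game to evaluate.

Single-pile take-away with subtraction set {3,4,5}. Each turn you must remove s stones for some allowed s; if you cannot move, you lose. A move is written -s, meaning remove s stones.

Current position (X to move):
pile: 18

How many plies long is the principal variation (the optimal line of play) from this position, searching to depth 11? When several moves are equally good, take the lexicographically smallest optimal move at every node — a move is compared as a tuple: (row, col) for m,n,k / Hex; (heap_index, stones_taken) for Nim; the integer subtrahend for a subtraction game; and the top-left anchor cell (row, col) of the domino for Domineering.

PV length from [18]: 4 plies

[18] X move#1: -3:-1/15*, -4:-1/14, -5:-1/13
[15] O move#2: -3:-1/12, -4:-1/11, -5:+1/10*
[10] X move#3: -3:-1/7*, -4:-1/6, -5:-1/5
[7] O move#4: -3:-1/4, -4:-1/3, -5:+1/2*
[2] end (terminal -1, X#5); searched 18 to 11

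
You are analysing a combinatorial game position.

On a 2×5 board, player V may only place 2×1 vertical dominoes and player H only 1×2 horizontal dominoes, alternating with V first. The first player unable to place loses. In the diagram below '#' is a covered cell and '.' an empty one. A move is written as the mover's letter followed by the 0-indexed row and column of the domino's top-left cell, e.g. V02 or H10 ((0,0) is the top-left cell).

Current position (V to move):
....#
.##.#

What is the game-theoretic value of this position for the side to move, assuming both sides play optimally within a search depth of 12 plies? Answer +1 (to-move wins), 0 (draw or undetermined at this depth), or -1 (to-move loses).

[....#/.##.#] V move#1: V00:-1/#...#/###.#*, V03:-1/...##/.####
[#...#/###.#] H move#2: H01:-1/###.#/###.#, H02:+1/#.###/###.#*
[#.###/###.#] end (terminal -1, V#3); searched ....#/.##.# to 12

value(....#/.##.#, V) = -1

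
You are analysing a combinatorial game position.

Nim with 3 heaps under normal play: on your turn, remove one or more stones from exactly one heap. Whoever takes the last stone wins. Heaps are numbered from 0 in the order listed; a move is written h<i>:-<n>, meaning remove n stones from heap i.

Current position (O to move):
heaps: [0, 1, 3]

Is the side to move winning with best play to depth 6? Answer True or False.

O winning at [(0,1,3)]: True

[(0,1,3)] O move#1: h1:-1:-1/(0,0,3), h2:-1:-1/(0,1,2), h2:-2:+1/(0,1,1)*, h2:-3:-1/(0,1,0)
[(0,1,1)] X move#2: h1:-1:-1/(0,0,1)*, h2:-1:-1/(0,1,0)
[(0,0,1)] O move#3: h2:-1:+1/(0,0,0)*
[(0,0,0)] end (terminal -1, X#4); searched (0,1,3) to 6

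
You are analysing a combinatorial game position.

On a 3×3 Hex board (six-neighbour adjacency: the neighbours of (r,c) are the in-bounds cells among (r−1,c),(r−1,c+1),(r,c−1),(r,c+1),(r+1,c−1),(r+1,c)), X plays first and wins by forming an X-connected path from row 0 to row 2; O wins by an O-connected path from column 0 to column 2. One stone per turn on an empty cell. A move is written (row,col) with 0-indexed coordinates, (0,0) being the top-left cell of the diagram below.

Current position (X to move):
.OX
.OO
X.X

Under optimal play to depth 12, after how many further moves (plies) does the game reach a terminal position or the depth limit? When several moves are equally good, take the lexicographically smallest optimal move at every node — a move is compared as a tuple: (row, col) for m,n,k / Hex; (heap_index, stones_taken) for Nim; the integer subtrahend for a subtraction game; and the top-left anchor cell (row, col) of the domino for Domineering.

p1 X@[.OX/.OO/X.X]: (0,0)[XOX/.OO/X.X]-1* (1,0)[.OX/XOO/X.X]-1 (2,1)[.OX/.OO/XXX]-1
p2 O@[XOX/.OO/X.X]: (1,0)[XOX/OOO/X.X]+1* (2,1)[XOX/.OO/XOX]-1
p3 X@[XOX/OOO/X.X] terminal -1; root [.OX/.OO/X.X] d12

PV length from [.OX/.OO/X.X]: 2 plies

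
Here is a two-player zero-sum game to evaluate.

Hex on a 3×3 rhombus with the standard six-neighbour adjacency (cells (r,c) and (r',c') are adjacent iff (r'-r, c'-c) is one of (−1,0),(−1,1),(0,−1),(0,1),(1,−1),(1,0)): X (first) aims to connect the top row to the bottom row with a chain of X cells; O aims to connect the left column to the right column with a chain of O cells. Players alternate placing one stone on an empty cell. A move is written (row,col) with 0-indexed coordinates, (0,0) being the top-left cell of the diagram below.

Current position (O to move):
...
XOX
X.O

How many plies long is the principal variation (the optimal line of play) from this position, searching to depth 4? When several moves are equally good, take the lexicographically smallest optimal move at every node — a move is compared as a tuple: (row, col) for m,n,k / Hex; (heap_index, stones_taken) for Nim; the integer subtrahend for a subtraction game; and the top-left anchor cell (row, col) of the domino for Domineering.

ply 1, O at .../XOX/X.O | (0,0)=-1→O../XOX/X.O*; (0,1)=-1→.O./XOX/X.O; (0,2)=-1→..O/XOX/X.O; (2,1)=-1→.../XOX/XOO
ply 2, X at O../XOX/X.O | (0,1)=+1→OX./XOX/X.O*; (0,2)=+1→O.X/XOX/X.O; (2,1)=+1→O../XOX/XXO
ply 3: OX./XOX/X.O is terminal -1 (O); from .../XOX/X.O depth 4

PV length from [.../XOX/X.O]: 2 plies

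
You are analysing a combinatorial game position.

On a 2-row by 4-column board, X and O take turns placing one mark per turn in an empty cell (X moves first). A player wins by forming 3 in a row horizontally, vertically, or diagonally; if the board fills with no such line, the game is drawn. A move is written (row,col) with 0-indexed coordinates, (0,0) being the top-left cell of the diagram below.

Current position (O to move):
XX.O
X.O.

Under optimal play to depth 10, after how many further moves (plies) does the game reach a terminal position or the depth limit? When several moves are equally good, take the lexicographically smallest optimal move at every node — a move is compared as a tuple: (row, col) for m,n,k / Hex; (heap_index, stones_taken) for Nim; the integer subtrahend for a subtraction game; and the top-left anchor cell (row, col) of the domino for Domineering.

PV length from [XX.O/X.O.]: 3 plies

ply 1, O at XX.O/X.O. | (0,2)=+0→XXOO/X.O.*; (1,1)=-1→XX.O/XOO.; (1,3)=-1→XX.O/X.OO
ply 2, X at XXOO/X.O. | (1,1)=+0→XXOO/XXO.*; (1,3)=+0→XXOO/X.OX
ply 3, O at XXOO/XXO. | (1,3)=+0→XXOO/XXOO*
ply 4: XXOO/XXOO is terminal +0 (X); from XX.O/X.O. depth 10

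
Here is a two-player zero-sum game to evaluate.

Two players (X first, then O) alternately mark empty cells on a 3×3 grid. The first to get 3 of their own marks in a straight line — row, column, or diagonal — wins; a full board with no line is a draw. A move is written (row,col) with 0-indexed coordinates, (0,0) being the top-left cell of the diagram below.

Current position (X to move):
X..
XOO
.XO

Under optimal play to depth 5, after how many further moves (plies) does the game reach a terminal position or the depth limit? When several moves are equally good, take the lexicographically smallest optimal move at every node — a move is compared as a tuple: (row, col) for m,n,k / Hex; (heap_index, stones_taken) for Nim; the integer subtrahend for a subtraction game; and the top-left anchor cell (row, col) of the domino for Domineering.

PV length from [X../XOO/.XO]: 3 plies

ply 1, X at X../XOO/.XO | (0,1)=-1→XX./XOO/.XO; (0,2)=+1→X.X/XOO/.XO*; (2,0)=+1→X../XOO/XXO
ply 2, O at X.X/XOO/.XO | (0,1)=-1→XOX/XOO/.XO*; (2,0)=-1→X.X/XOO/OXO
ply 3, X at XOX/XOO/.XO | (2,0)=+1→XOX/XOO/XXO*
ply 4: XOX/XOO/XXO is terminal -1 (O); from X../XOO/.XO depth 5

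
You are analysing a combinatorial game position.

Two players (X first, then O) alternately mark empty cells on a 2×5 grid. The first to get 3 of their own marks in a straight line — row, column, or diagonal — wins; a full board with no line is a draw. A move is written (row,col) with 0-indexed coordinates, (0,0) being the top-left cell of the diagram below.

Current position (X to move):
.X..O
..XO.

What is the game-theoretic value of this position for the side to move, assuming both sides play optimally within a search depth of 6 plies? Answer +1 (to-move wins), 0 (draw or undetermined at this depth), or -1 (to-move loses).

p1 X@[.X..O/..XO.]: (0,0)[XX..O/..XO.]+0 (0,2)[.XX.O/..XO.]+1* (0,3)[.X.XO/..XO.]+0 (1,0)[.X..O/X.XO.]+1 (1,1)[.X..O/.XXO.]+1 (1,4)[.X..O/..XOX]+0
p2 O@[.XX.O/..XO.]: (0,0)[OXX.O/..XO.]-1* (0,3)[.XXOO/..XO.]-1 (1,0)[.XX.O/O.XO.]-1 (1,1)[.XX.O/.OXO.]-1 (1,4)[.XX.O/..XOO]-1
p3 X@[OXX.O/..XO.]: (0,3)[OXXXO/..XO.]+1* (1,0)[OXX.O/X.XO.]+1 (1,1)[OXX.O/.XXO.]+1 (1,4)[OXX.O/..XOX]+0
p4 O@[OXXXO/..XO.] terminal -1; root [.X..O/..XO.] d6

value(.X..O/..XO., X) = +1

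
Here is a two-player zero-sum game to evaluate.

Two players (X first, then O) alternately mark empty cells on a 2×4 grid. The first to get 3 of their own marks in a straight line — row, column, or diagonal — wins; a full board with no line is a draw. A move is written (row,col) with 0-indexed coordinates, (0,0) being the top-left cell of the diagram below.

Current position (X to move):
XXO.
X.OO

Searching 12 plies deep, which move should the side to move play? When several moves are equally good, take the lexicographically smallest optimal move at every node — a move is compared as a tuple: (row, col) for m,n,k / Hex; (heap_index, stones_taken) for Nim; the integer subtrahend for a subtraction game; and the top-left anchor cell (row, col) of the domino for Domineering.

X's best at [XXO./X.OO]: (1,1)

[XXO./X.OO] X move#1: (0,3):-1/XXOX/X.OO, (1,1):+0/XXO./XXOO*
[XXO./XXOO] O move#2: (0,3):+0/XXOO/XXOO*
[XXOO/XXOO] end (terminal +0, X#3); searched XXO./X.OO to 12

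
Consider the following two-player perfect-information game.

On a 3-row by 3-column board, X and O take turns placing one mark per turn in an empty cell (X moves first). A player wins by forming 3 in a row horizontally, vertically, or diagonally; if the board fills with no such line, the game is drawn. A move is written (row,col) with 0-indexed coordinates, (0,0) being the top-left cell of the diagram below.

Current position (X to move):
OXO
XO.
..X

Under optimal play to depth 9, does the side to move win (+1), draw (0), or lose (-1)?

ply 1, X at OXO/XO./..X | (1,2)=-1→OXO/XOX/..X; (2,0)=+0→OXO/XO./X.X*; (2,1)=-1→OXO/XO./.XX
ply 2, O at OXO/XO./X.X | (1,2)=-1→OXO/XOO/X.X; (2,1)=+0→OXO/XO./XOX*
ply 3, X at OXO/XO./XOX | (1,2)=+0→OXO/XOX/XOX*
ply 4: OXO/XOX/XOX is terminal +0 (O); from OXO/XO./..X depth 9

value(OXO/XO./..X, X) = 0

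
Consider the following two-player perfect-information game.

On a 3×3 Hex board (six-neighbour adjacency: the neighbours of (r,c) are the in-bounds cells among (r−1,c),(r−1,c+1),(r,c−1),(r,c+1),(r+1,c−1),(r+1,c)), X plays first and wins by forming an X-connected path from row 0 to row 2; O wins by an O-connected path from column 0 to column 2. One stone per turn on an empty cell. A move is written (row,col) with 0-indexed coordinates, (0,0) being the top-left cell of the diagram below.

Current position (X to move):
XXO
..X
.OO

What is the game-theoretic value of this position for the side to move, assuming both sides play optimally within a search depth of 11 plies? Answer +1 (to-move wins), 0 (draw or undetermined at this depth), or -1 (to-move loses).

value(XXO/..X/.OO, X) = +1

p1 X@[XXO/..X/.OO]: (1,0)[XXO/X.X/.OO]-1 (1,1)[XXO/.XX/.OO]-1 (2,0)[XXO/..X/XOO]+1*
p2 O@[XXO/..X/XOO]: (1,0)[XXO/O.X/XOO]-1* (1,1)[XXO/.OX/XOO]-1
p3 X@[XXO/O.X/XOO]: (1,1)[XXO/OXX/XOO]+1*
p4 O@[XXO/OXX/XOO] terminal -1; root [XXO/..X/.OO] d11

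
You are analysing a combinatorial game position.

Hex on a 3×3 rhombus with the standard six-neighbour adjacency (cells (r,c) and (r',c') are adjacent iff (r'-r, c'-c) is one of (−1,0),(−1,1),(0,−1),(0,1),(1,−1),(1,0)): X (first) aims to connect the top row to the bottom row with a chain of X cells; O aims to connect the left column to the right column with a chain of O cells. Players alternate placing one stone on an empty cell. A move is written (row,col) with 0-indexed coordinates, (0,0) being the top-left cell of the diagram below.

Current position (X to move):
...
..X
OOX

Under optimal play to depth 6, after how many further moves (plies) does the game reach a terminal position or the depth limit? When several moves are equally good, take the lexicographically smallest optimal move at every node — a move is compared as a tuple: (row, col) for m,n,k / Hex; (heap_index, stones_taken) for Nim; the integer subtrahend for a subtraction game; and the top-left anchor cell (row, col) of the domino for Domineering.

[.../..X/OOX] X move#1: (0,0):+1/X../..X/OOX*, (0,1):+1/.X./..X/OOX, (0,2):+1/..X/..X/OOX, (1,0):+1/.../X.X/OOX, (1,1):+1/.../.XX/OOX
[X../..X/OOX] O move#2: (0,1):-1/XO./..X/OOX*, (0,2):-1/X.O/..X/OOX, (1,0):-1/X../O.X/OOX, (1,1):-1/X../.OX/OOX
[XO./..X/OOX] X move#3: (0,2):+1/XOX/..X/OOX*, (1,0):+1/XO./X.X/OOX, (1,1):+1/XO./.XX/OOX
[XOX/..X/OOX] end (terminal -1, O#4); searched .../..X/OOX to 6

PV length from [.../..X/OOX]: 3 plies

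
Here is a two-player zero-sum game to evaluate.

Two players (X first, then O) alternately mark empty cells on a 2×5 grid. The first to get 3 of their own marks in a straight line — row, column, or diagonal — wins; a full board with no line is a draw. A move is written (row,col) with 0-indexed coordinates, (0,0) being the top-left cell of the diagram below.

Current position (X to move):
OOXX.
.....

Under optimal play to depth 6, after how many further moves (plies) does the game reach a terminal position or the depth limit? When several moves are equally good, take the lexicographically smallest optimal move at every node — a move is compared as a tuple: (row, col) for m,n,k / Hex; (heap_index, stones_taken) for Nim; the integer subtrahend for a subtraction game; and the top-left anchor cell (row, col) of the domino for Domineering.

PV length from [OOXX./.....]: 1 ply

ply 1, X at OOXX./..... | (0,4)=+1→OOXXX/.....*; (1,0)=+0→OOXX./X....; (1,1)=+1→OOXX./.X...; (1,2)=+1→OOXX./..X..; (1,3)=+1→OOXX./...X.; (1,4)=+0→OOXX./....X
ply 2: OOXXX/..... is terminal -1 (O); from OOXX./..... depth 6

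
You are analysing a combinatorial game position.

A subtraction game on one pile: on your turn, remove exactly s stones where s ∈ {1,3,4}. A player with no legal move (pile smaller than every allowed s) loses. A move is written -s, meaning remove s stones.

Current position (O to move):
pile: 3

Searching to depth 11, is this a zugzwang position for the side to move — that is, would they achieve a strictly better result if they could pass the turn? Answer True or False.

ply 1, O at 3 | -1=+1→2*; -3=+1→0
ply 2, X at 2 | -1=-1→1*
ply 3, O at 1 | -1=+1→0*
ply 4: 0 is terminal -1 (X); from 3 depth 11
if O skipped the turn, X would face:
~ ply 1, X at 3 | -1=+1→2*; -3=+1→0
~ ply 2, O at 2 | -1=-1→1*
~ ply 3, X at 1 | -1=+1→0*
~ ply 4: 0 is terminal -1 (O); from 3 depth 11
compare (O): move=+1 vs pass=-1

zugzwang(3, O) = False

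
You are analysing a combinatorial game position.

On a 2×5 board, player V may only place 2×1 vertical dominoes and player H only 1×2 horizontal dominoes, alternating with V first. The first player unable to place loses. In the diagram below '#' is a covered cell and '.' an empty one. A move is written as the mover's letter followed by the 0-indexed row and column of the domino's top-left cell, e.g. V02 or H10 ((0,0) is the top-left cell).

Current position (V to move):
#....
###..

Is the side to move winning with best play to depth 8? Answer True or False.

V winning at [#..../###..]: True

ply 1, V at #..../###.. | V03=+1→#..#./####.*; V04=-1→#...#/###.#
ply 2, H at #..#./####. | H01=-1→####./####.*
ply 3, V at ####./####. | V04=+1→#####/#####*
ply 4: #####/##### is terminal -1 (H); from #..../###.. depth 8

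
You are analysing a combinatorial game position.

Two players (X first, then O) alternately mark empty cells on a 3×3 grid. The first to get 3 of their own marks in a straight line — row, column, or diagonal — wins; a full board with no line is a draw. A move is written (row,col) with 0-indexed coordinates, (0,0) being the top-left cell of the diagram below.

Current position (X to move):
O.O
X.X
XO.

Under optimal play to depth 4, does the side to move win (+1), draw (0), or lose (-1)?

p1 X@[O.O/X.X/XO.]: (0,1)[OXO/X.X/XO.]+0 (1,1)[O.O/XXX/XO.]+1* (2,2)[O.O/X.X/XOX]-1
p2 O@[O.O/XXX/XO.] terminal -1; root [O.O/X.X/XO.] d4

value(O.O/X.X/XO., X) = +1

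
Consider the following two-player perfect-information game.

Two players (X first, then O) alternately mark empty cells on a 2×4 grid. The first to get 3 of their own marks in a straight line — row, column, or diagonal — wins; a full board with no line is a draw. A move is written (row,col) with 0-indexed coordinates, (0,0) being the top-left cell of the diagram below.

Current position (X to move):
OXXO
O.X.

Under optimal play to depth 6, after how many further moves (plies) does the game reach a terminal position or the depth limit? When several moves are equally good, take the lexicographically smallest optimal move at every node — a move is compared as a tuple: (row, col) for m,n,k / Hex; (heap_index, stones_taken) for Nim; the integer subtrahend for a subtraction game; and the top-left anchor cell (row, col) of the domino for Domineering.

PV length from [OXXO/O.X.]: 2 plies

[OXXO/O.X.] X move#1: (1,1):+0/OXXO/OXX.*, (1,3):+0/OXXO/O.XX
[OXXO/OXX.] O move#2: (1,3):+0/OXXO/OXXO*
[OXXO/OXXO] end (terminal +0, X#3); searched OXXO/O.X. to 6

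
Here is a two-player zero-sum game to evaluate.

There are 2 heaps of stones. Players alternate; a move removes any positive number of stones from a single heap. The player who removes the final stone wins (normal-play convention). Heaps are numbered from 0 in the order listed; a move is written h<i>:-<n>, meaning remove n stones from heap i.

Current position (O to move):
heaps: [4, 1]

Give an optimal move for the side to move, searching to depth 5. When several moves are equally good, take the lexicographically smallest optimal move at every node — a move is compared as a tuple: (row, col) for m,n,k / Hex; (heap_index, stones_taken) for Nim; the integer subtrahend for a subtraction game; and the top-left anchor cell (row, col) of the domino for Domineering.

[(4,1)] O move#1: h0:-1:-1/(3,1), h0:-2:-1/(2,1), h0:-3:+1/(1,1)*, h0:-4:-1/(0,1), h1:-1:-1/(4,0)
[(1,1)] X move#2: h0:-1:-1/(0,1)*, h1:-1:-1/(1,0)
[(0,1)] O move#3: h1:-1:+1/(0,0)*
[(0,0)] end (terminal -1, X#4); searched (4,1) to 5

O's best at [(4,1)]: h0:-3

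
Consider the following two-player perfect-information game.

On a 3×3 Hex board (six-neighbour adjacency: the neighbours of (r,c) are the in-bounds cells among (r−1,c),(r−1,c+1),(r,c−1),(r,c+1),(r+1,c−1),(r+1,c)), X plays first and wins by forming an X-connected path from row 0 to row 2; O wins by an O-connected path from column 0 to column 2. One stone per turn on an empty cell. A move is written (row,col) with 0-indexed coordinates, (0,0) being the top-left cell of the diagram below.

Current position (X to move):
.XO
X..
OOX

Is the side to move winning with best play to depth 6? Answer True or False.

p1 X@[.XO/X../OOX]: (0,0)[XXO/X../OOX]-1* (1,1)[.XO/XX./OOX]-1 (1,2)[.XO/X.X/OOX]-1
p2 O@[XXO/X../OOX]: (1,1)[XXO/XO./OOX]+1* (1,2)[XXO/X.O/OOX]+1
p3 X@[XXO/XO./OOX] terminal -1; root [.XO/X../OOX] d6

X winning at [.XO/X../OOX]: False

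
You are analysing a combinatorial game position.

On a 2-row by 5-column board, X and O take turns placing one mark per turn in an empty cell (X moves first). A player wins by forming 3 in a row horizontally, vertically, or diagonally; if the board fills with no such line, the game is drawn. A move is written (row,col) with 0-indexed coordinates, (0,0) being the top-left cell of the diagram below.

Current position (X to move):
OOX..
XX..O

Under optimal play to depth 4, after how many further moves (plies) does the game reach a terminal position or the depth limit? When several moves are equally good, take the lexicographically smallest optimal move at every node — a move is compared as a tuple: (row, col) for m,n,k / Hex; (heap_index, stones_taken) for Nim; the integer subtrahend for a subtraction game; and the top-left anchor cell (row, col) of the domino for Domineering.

ply 1, X at OOX../XX..O | (0,3)=+1→OOXX./XX..O*; (0,4)=+1→OOX.X/XX..O; (1,2)=+1→OOX../XXX.O; (1,3)=+0→OOX../XX.XO
ply 2, O at OOXX./XX..O | (0,4)=-1→OOXXO/XX..O*; (1,2)=-1→OOXX./XXO.O; (1,3)=-1→OOXX./XX.OO
ply 3, X at OOXXO/XX..O | (1,2)=+1→OOXXO/XXX.O*; (1,3)=+0→OOXXO/XX.XO
ply 4: OOXXO/XXX.O is terminal -1 (O); from OOX../XX..O depth 4

PV length from [OOX../XX..O]: 3 plies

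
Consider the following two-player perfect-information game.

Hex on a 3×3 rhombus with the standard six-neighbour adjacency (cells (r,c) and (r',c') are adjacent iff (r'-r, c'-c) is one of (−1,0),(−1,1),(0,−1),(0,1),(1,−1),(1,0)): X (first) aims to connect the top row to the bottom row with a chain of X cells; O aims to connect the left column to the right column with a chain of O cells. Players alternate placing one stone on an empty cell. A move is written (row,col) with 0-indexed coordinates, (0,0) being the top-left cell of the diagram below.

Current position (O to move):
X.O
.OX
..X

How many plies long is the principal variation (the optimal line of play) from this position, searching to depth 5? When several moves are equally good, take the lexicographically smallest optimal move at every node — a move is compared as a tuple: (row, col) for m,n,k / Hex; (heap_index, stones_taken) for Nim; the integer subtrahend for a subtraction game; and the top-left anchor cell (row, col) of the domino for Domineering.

[X.O/.OX/..X] O move#1: (0,1):+1/XOO/.OX/..X*, (1,0):+1/X.O/OOX/..X, (2,0):+1/X.O/.OX/O.X, (2,1):+1/X.O/.OX/.OX
[XOO/.OX/..X] X move#2: (1,0):-1/XOO/XOX/..X*, (2,0):-1/XOO/.OX/X.X, (2,1):-1/XOO/.OX/.XX
[XOO/XOX/..X] O move#3: (2,0):+1/XOO/XOX/O.X*, (2,1):-1/XOO/XOX/.OX
[XOO/XOX/O.X] end (terminal -1, X#4); searched X.O/.OX/..X to 5

PV length from [X.O/.OX/..X]: 3 plies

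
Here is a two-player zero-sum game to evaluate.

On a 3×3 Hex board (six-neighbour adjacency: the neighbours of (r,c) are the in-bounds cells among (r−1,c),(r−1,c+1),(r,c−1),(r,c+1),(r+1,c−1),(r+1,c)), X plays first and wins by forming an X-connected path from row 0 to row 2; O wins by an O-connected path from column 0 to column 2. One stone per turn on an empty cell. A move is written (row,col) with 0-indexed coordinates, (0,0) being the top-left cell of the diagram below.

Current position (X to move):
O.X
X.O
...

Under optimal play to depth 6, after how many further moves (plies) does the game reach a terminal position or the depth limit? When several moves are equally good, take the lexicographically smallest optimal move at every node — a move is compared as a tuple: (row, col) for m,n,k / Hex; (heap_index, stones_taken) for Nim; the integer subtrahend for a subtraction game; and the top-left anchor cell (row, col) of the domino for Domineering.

PV length from [O.X/X.O/...]: 3 plies

p1 X@[O.X/X.O/...]: (0,1)[OXX/X.O/...]-1 (1,1)[O.X/XXO/...]+1* (2,0)[O.X/X.O/X..]+1 (2,1)[O.X/X.O/.X.]-1 (2,2)[O.X/X.O/..X]-1
p2 O@[O.X/XXO/...]: (0,1)[OOX/XXO/...]-1* (2,0)[O.X/XXO/O..]-1 (2,1)[O.X/XXO/.O.]-1 (2,2)[O.X/XXO/..O]-1
p3 X@[OOX/XXO/...]: (2,0)[OOX/XXO/X..]+1* (2,1)[OOX/XXO/.X.]+1 (2,2)[OOX/XXO/..X]+1
p4 O@[OOX/XXO/X..] terminal -1; root [O.X/X.O/...] d6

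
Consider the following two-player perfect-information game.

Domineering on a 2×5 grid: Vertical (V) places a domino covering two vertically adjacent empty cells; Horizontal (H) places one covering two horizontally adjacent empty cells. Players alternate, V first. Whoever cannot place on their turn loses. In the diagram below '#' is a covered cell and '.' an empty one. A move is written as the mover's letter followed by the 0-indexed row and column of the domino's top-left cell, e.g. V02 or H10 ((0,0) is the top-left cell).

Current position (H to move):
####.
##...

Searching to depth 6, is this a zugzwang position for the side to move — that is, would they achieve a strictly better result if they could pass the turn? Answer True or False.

[####./##...] H move#1: H12:-1/####./####., H13:+1/####./##.##*
[####./##.##] end (terminal -1, V#2); searched ####./##... to 6
suppose H passes — search the same position with V to move:
pass> [####./##...] V move#1: V04:-1/#####/##..#*
pass> [#####/##..#] H move#2: H12:+1/#####/#####*
pass> [#####/#####] end (terminal -1, V#3); searched ####./##... to 6
for H: play +1, pass +1

zugzwang(####./##..., H) = False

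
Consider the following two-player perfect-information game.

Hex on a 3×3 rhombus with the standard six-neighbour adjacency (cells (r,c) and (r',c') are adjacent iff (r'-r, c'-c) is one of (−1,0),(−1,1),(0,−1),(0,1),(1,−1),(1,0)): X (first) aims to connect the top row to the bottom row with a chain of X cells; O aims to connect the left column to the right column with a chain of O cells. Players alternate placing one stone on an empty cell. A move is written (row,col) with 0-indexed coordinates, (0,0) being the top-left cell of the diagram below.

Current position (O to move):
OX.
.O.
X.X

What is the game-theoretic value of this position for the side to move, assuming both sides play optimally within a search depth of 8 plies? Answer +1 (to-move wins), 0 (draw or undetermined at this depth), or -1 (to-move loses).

value(OX./.O./X.X, O) = +1

[OX./.O./X.X] O move#1: (0,2):-1/OXO/.O./X.X, (1,0):+1/OX./OO./X.X*, (1,2):-1/OX./.OO/X.X, (2,1):-1/OX./.O./XOX
[OX./OO./X.X] X move#2: (0,2):-1/OXX/OO./X.X*, (1,2):-1/OX./OOX/X.X, (2,1):-1/OX./OO./XXX
[OXX/OO./X.X] O move#3: (1,2):+1/OXX/OOO/X.X*, (2,1):-1/OXX/OO./XOX
[OXX/OOO/X.X] end (terminal -1, X#4); searched OX./.O./X.X to 8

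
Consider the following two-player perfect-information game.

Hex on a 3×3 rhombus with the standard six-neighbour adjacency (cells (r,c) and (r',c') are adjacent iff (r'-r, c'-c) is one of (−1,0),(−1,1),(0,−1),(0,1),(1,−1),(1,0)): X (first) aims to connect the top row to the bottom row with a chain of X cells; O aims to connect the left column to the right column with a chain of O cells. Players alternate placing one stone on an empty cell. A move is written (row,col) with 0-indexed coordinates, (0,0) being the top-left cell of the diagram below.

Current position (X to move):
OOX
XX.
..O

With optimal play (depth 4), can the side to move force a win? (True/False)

[OOX/XX./..O] X move#1: (1,2):+1/OOX/XXX/..O*, (2,0):+1/OOX/XX./X.O, (2,1):+1/OOX/XX./.XO
[OOX/XXX/..O] O move#2: (2,0):-1/OOX/XXX/O.O*, (2,1):-1/OOX/XXX/.OO
[OOX/XXX/O.O] X move#3: (2,1):+1/OOX/XXX/OXO*
[OOX/XXX/OXO] end (terminal -1, O#4); searched OOX/XX./..O to 4

X winning at [OOX/XX./..O]: True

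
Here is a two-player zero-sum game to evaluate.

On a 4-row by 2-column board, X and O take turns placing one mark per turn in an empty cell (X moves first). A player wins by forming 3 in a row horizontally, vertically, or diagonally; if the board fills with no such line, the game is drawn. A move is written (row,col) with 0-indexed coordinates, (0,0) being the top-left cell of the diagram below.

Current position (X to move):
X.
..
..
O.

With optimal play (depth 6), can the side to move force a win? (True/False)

p1 X@[X./../../O.]: (0,1)[XX/../../O.]+0* (1,0)[X./X./../O.]+0 (1,1)[X./.X/../O.]+0 (2,0)[X./../X./O.]+0 (2,1)[X./../.X/O.]+0 (3,1)[X./../../OX]+0
p2 O@[XX/../../O.]: (1,0)[XX/O./../O.]+0* (1,1)[XX/.O/../O.]+0 (2,0)[XX/../O./O.]+0 (2,1)[XX/../.O/O.]+0 (3,1)[XX/../../OO]+0
p3 X@[XX/O./../O.]: (1,1)[XX/OX/../O.]-1 (2,0)[XX/O./X./O.]+0* (2,1)[XX/O./.X/O.]-1 (3,1)[XX/O./../OX]-1
p4 O@[XX/O./X./O.]: (1,1)[XX/OO/X./O.]+0* (2,1)[XX/O./XO/O.]+0 (3,1)[XX/O./X./OO]+0
p5 X@[XX/OO/X./O.]: (2,1)[XX/OO/XX/O.]+0* (3,1)[XX/OO/X./OX]+0
p6 O@[XX/OO/XX/O.]: (3,1)[XX/OO/XX/OO]+0*
p7 X@[XX/OO/XX/OO] terminal +0; root [X./../../O.] d6

X winning at [X./../../O.]: False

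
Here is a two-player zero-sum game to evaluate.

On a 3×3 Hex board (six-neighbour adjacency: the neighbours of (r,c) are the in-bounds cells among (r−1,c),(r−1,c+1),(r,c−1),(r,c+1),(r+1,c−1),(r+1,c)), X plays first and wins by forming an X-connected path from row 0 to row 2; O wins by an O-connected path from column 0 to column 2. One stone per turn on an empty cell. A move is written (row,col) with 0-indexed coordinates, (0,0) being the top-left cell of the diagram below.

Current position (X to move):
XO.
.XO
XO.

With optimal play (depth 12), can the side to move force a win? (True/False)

X winning at [XO./.XO/XO.]: True

[XO./.XO/XO.] X move#1: (0,2):+1/XOX/.XO/XO.*, (1,0):+1/XO./XXO/XO., (2,2):+1/XO./.XO/XOX
[XOX/.XO/XO.] end (terminal -1, O#2); searched XO./.XO/XO. to 12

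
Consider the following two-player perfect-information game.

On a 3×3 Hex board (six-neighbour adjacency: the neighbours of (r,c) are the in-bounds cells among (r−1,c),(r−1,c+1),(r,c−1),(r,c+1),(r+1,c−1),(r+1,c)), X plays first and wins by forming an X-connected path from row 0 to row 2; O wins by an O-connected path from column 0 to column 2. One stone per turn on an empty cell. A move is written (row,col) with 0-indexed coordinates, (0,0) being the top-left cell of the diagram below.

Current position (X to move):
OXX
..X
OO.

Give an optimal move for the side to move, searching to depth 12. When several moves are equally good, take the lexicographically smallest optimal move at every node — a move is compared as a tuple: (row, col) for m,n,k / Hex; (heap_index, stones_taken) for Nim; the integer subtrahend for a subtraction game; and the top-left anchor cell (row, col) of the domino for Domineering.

p1 X@[OXX/..X/OO.]: (1,0)[OXX/X.X/OO.]-1 (1,1)[OXX/.XX/OO.]-1 (2,2)[OXX/..X/OOX]+1*
p2 O@[OXX/..X/OOX] terminal -1; root [OXX/..X/OO.] d12

X's best at [OXX/..X/OO.]: (2,2)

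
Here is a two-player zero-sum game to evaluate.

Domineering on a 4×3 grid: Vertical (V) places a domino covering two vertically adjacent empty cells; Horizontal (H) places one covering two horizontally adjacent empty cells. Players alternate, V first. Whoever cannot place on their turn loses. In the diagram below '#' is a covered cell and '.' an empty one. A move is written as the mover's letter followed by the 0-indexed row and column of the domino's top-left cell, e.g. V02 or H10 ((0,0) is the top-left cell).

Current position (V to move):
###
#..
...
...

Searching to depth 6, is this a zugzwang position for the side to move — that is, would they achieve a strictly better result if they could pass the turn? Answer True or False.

zugzwang(###/#../.../..., V) = False

[###/#../.../...] V move#1: V11:+1/###/##./.#./...*, V12:-1/###/#.#/..#/..., V20:-1/###/#../#../#.., V21:+1/###/#../.#./.#., V22:-1/###/#../..#/..#
[###/##./.#./...] H move#2: H30:-1/###/##./.#./##.*, H31:-1/###/##./.#./.##
[###/##./.#./##.] V move#3: V12:+1/###/###/.##/##.*, V22:+1/###/##./.##/###
[###/###/.##/##.] end (terminal -1, H#4); searched ###/#../.../... to 6
suppose V passes — search the same position with H to move:
pass> [###/#../.../...] H move#1: H11:-1/###/###/.../..., H20:+1/###/#../##./...*, H21:+1/###/#../.##/..., H30:-1/###/#../.../##., H31:-1/###/#../.../.##
pass> [###/#../##./...] V move#2: V12:-1/###/#.#/###/...*, V22:-1/###/#../###/..#
pass> [###/#.#/###/...] H move#3: H30:+1/###/#.#/###/##.*, H31:+1/###/#.#/###/.##
pass> [###/#.#/###/##.] end (terminal -1, V#4); searched ###/#../.../... to 6
for V: play +1, pass -1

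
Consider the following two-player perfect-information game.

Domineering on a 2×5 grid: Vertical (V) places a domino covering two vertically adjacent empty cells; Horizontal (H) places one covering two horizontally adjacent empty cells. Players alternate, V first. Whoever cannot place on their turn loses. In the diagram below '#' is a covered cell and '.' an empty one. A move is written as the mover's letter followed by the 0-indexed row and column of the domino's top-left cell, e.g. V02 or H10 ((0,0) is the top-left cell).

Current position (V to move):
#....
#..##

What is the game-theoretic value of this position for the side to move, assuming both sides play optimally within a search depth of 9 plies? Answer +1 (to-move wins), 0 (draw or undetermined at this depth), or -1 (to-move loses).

[#..../#..##] V move#1: V01:-1/##.../##.##, V02:+1/#.#../#.###*
[#.#../#.###] H move#2: H03:-1/#.###/#.###*
[#.###/#.###] V move#3: V01:+1/#####/#####*
[#####/#####] end (terminal -1, H#4); searched #..../#..## to 9

value(#..../#..##, V) = +1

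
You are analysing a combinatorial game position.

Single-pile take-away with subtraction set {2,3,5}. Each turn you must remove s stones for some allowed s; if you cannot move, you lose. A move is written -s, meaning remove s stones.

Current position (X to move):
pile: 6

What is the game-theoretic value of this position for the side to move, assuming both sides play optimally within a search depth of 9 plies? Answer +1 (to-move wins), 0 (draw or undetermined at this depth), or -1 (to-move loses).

value(6, X) = +1

p1 X@[6]: -2[4]-1 -3[3]-1 -5[1]+1*
p2 O@[1] terminal -1; root [6] d9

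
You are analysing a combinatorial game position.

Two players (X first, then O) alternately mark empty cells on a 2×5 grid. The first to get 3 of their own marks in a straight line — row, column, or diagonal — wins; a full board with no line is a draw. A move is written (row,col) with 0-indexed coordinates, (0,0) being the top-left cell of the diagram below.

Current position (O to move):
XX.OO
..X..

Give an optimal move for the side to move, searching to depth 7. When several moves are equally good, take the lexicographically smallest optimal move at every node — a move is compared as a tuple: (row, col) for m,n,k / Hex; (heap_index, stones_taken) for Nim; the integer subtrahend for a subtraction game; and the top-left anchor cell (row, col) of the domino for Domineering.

O's best at [XX.OO/..X..]: (0,2)

p1 O@[XX.OO/..X..]: (0,2)[XXOOO/..X..]+1* (1,0)[XX.OO/O.X..]-1 (1,1)[XX.OO/.OX..]-1 (1,3)[XX.OO/..XO.]-1 (1,4)[XX.OO/..X.O]-1
p2 X@[XXOOO/..X..] terminal -1; root [XX.OO/..X..] d7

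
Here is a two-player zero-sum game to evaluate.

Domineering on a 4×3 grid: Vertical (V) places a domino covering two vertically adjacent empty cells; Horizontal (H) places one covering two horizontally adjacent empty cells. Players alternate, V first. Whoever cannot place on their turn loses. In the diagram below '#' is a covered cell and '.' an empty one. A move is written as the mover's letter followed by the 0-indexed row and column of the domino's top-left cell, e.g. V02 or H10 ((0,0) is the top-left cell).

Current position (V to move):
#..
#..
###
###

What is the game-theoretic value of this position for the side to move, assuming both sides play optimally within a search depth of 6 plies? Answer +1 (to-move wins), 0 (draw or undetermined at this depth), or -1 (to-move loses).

value(#../#../###/###, V) = +1

[#../#../###/###] V move#1: V01:+1/##./##./###/###*, V02:+1/#.#/#.#/###/###
[##./##./###/###] end (terminal -1, H#2); searched #../#../###/### to 6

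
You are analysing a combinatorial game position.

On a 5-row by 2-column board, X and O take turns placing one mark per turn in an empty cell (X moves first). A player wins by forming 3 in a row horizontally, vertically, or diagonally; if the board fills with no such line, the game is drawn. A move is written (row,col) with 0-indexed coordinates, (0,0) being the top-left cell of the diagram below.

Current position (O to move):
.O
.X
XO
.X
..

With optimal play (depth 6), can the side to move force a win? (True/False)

O winning at [.O/.X/XO/.X/..]: False

ply 1, O at .O/.X/XO/.X/.. | (0,0)=-1→OO/.X/XO/.X/..; (1,0)=+0→.O/OX/XO/.X/..*; (3,0)=+0→.O/.X/XO/OX/..; (4,0)=-1→.O/.X/XO/.X/O.; (4,1)=-1→.O/.X/XO/.X/.O
ply 2, X at .O/OX/XO/.X/.. | (0,0)=+0→XO/OX/XO/.X/..*; (3,0)=+0→.O/OX/XO/XX/..; (4,0)=+0→.O/OX/XO/.X/X.; (4,1)=+0→.O/OX/XO/.X/.X
ply 3, O at XO/OX/XO/.X/.. | (3,0)=+0→XO/OX/XO/OX/..*; (4,0)=+0→XO/OX/XO/.X/O.; (4,1)=+0→XO/OX/XO/.X/.O
ply 4, X at XO/OX/XO/OX/.. | (4,0)=+0→XO/OX/XO/OX/X.*; (4,1)=+0→XO/OX/XO/OX/.X
ply 5, O at XO/OX/XO/OX/X. | (4,1)=+0→XO/OX/XO/OX/XO*
ply 6: XO/OX/XO/OX/XO is terminal +0 (X); from .O/.X/XO/.X/.. depth 6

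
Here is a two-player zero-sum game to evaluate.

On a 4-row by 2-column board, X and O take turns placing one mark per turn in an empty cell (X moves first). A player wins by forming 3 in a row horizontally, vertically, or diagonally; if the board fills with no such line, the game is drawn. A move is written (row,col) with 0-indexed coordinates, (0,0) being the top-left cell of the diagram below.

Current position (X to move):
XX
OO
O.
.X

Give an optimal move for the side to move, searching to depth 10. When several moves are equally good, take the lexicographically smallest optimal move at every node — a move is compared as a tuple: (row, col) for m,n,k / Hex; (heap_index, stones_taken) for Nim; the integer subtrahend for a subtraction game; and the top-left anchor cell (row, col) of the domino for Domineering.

p1 X@[XX/OO/O./.X]: (2,1)[XX/OO/OX/.X]-1 (3,0)[XX/OO/O./XX]+0*
p2 O@[XX/OO/O./XX]: (2,1)[XX/OO/OO/XX]+0*
p3 X@[XX/OO/OO/XX] terminal +0; root [XX/OO/O./.X] d10

X's best at [XX/OO/O./.X]: (3,0)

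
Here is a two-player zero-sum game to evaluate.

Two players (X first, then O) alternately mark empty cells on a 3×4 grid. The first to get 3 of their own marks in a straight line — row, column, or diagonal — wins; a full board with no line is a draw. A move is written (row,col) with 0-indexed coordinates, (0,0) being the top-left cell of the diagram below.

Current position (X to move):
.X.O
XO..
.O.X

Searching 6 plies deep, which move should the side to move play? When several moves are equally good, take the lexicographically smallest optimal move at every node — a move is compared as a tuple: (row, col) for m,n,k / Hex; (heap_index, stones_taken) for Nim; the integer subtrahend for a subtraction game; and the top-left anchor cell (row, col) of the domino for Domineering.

p1 X@[.X.O/XO../.O.X]: (0,0)[XX.O/XO../.O.X]-1 (0,2)[.XXO/XO../.O.X]-1 (1,2)[.X.O/XOX./.O.X]+1* (1,3)[.X.O/XO.X/.O.X]-1 (2,0)[.X.O/XO../XO.X]-1 (2,2)[.X.O/XO../.OXX]-1
p2 O@[.X.O/XOX./.O.X] terminal -1; root [.X.O/XO../.O.X] d6

X's best at [.X.O/XO../.O.X]: (1,2)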